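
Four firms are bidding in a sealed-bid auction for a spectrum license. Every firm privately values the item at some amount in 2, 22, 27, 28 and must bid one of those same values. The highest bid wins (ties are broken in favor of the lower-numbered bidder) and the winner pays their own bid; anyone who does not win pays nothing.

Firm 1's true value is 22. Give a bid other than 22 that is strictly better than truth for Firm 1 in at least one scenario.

2

Suppose Firm 2 bids 2, Firm 3 bids 2 and Firm 4 bids 2.
Bid 22: wins, pays 22, utility 22 - 22 = 0.
Bid 2: wins, pays 2, utility 22 - 2 = 20.
So bidding 2 beats truth here (20 > 0).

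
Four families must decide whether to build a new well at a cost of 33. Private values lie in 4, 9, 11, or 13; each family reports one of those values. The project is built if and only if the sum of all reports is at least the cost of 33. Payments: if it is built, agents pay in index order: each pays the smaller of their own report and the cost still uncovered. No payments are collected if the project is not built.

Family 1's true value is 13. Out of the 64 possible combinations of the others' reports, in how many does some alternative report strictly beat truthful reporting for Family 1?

Others report (4, 9, 9): truth gives 0; report 11 gives 2 > 0. Violating.
Others report (4, 9, 11): truth gives 0; report 9 gives 4 > 0. Violating.
Others report (4, 9, 13): truth gives 0; report 9 gives 4 > 0. Violating.
Others report (4, 11, 9): truth gives 0; report 9 gives 4 > 0. Violating.
Others report (4, 4, 4): truth gives 0; no alternative beats it.
Others report (4, 4, 9): truth gives 0; no alternative beats it.
(Checking all 64 profiles: 54 have a profitable deviation, 10 do not.)

54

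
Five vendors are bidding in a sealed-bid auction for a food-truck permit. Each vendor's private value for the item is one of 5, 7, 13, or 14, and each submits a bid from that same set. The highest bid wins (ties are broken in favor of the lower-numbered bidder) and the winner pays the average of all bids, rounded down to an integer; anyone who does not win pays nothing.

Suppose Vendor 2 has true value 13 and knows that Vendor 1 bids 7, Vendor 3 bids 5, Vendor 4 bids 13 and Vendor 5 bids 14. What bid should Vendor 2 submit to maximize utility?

14

Bid 5: loses, pays 0, utility 0.
Bid 7: loses, pays 0, utility 0.
Bid 13: loses, pays 0, utility 0.
Bid 14: wins, pays 10, utility 13 - 10 = 3.
The best choice is 14 with utility 3.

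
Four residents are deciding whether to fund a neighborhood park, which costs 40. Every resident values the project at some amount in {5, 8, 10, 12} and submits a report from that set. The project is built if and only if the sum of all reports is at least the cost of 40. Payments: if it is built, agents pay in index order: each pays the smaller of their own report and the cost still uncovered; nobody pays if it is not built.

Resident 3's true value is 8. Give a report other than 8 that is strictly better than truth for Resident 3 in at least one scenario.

5

Suppose Resident 1 reports 12, Resident 2 reports 12 and Resident 4 reports 12.
Report 8: project built, pays 8, utility 8 - 8 = 0.
Report 5: project built, pays 5, utility 8 - 5 = 3.
So reporting 5 beats truth here (3 > 0).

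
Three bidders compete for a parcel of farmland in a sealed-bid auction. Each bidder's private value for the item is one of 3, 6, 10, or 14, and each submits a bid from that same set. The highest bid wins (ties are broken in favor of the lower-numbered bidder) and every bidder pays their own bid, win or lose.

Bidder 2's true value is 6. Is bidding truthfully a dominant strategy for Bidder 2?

No

Consider the case where Bidder 1 bids 3 and Bidder 3 bids 10.
Truthful bid 6: loses but pays 6, utility -6.
Bid 3 instead: loses but pays 3, utility -3.
Since -3 > -6, bidding 3 is strictly better here, so truthful bidding is not dominant.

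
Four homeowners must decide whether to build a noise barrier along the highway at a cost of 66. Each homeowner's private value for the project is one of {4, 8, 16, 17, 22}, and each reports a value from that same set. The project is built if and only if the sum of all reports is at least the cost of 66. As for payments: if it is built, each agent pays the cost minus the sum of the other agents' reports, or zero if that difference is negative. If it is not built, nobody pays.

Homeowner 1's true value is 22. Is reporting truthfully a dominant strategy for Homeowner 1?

Check each profile of the others' reports and compare truth against every alternative report.
Others report (4, 22, 22): truth gives 4, best alternative gives 0.
Others report (16, 16, 16): truth gives 4, best alternative gives 0.
Others report (22, 4, 22): truth gives 4, best alternative gives 0.
Others report (22, 22, 4): truth gives 4, best alternative gives 0.
Others report (8, 17, 22): truth gives 3, best alternative gives 0.
Others report (8, 22, 17): truth gives 3, best alternative gives 0.
(Remaining 119 profiles checked similarly; truth is weakly best in each.)
In every case the truthful report is at least as good as any alternative, so it is a dominant strategy.

Yes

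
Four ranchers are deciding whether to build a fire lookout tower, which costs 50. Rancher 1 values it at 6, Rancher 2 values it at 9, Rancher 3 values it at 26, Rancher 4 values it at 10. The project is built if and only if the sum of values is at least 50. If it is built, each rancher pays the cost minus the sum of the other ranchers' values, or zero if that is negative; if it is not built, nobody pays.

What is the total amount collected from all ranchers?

47

Total value 51 ≥ cost 50, so it is built.
Rancher 1: others sum to 45; max(0, 50 - 45) = 5.
Rancher 2: others sum to 42; max(0, 50 - 42) = 8.
Rancher 3: others sum to 25; max(0, 50 - 25) = 25.
Rancher 4: others sum to 41; max(0, 50 - 41) = 9.
Total collected = 5 + 8 + 25 + 9 = 47.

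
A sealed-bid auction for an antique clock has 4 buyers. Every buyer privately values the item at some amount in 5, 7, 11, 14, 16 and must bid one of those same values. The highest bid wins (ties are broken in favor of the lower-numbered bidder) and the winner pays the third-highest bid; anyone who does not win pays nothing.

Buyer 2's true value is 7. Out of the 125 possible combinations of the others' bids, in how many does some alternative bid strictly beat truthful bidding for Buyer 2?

Others bid (5, 5, 11): truth gives 0; bid 11 gives 2 > 0. Violating.
Others bid (5, 5, 14): truth gives 0; bid 14 gives 2 > 0. Violating.
Others bid (5, 5, 16): truth gives 0; bid 16 gives 2 > 0. Violating.
Others bid (5, 11, 5): truth gives 0; bid 11 gives 2 > 0. Violating.
Others bid (5, 5, 5): truth gives 2; no alternative beats it.
Others bid (5, 5, 7): truth gives 2; no alternative beats it.
(Checking all 125 profiles: 9 have a profitable deviation, 116 do not.)

9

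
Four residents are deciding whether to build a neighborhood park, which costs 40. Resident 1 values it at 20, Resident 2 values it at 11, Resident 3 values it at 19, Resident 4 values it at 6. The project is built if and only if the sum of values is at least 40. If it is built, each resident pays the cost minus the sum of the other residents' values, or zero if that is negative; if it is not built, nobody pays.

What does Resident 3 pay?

Total value 56 ≥ cost 40, so the project is built.
The other residents' values sum to 37.
Cost minus that sum is 40 - 37 = 3.

3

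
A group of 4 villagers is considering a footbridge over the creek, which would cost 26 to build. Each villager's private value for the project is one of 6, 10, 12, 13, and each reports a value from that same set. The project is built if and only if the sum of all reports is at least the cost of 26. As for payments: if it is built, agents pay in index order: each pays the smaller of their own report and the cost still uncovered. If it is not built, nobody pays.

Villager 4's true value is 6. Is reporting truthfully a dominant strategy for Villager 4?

Check each profile of the others' reports and compare truth against every alternative report.
Others report (6, 6, 6): truth gives 0, best alternative gives -2.
Others report (6, 10, 10): truth gives 6, best alternative gives 6.
Others report (6, 10, 12): truth gives 6, best alternative gives 6.
Others report (6, 10, 13): truth gives 6, best alternative gives 6.
Others report (6, 12, 10): truth gives 6, best alternative gives 6.
Others report (6, 12, 12): truth gives 6, best alternative gives 6.
(Remaining 58 profiles checked similarly; truth is weakly best in each.)
In every case the truthful report is at least as good as any alternative, so it is a dominant strategy.

Yes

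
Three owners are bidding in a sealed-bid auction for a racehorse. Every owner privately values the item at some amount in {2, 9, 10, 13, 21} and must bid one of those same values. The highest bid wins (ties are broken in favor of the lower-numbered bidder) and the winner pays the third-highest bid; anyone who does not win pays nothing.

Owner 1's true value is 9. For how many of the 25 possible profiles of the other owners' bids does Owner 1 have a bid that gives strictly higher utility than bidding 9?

Others bid (2, 10): truth gives 0; bid 10 gives 7 > 0. Violating.
Others bid (2, 13): truth gives 0; bid 13 gives 7 > 0. Violating.
Others bid (2, 21): truth gives 0; bid 21 gives 7 > 0. Violating.
Others bid (10, 2): truth gives 0; bid 10 gives 7 > 0. Violating.
Others bid (2, 2): truth gives 7; no alternative beats it.
Others bid (2, 9): truth gives 7; no alternative beats it.
(Checking all 25 profiles: 6 have a profitable deviation, 19 do not.)

6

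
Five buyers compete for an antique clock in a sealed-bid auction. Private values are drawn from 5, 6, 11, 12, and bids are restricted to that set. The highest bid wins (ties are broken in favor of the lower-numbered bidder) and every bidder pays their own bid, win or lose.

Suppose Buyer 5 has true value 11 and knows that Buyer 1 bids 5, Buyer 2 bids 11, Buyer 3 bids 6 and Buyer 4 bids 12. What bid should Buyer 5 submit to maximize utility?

5

Bid 5: loses but pays 5, utility -5.
Bid 6: loses but pays 6, utility -6.
Bid 11: loses but pays 11, utility -11.
Bid 12: loses but pays 12, utility -12.
The best choice is 5 with utility -5.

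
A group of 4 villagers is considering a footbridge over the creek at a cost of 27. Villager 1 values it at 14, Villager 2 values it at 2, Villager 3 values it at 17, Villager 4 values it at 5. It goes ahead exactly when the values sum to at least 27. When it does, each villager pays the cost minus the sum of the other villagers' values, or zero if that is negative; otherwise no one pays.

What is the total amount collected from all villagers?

Total value 38 ≥ cost 27, so it is built.
Villager 1: others sum to 24; max(0, 27 - 24) = 3.
Villager 2: others sum to 36; max(0, 27 - 36) = 0.
Villager 3: others sum to 21; max(0, 27 - 21) = 6.
Villager 4: others sum to 33; max(0, 27 - 33) = 0.
Total collected = 3 + 0 + 6 + 0 = 9.

9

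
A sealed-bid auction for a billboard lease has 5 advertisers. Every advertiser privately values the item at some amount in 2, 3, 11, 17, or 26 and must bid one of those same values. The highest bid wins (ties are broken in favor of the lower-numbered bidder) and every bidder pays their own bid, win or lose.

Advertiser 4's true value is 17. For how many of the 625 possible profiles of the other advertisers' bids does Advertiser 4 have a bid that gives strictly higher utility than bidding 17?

541

Others bid (2, 2, 2, 2): truth gives 0; bid 3 gives 14 > 0. Violating.
Others bid (2, 2, 2, 3): truth gives 0; bid 3 gives 14 > 0. Violating.
Others bid (2, 2, 2, 11): truth gives 0; bid 11 gives 6 > 0. Violating.
Others bid (2, 2, 2, 26): truth gives -17; bid 2 gives -2 > -17. Violating.
Others bid (2, 2, 2, 17): truth gives 0; no alternative beats it.
Others bid (2, 2, 3, 17): truth gives 0; no alternative beats it.
(Checking all 625 profiles: 541 have a profitable deviation, 84 do not.)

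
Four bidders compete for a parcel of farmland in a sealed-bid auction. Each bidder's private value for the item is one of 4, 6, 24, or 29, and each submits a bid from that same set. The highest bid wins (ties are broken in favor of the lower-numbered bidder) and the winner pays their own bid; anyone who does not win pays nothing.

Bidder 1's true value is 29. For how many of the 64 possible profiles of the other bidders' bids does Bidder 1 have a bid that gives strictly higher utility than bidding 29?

27

Others bid (4, 4, 4): truth gives 0; bid 4 gives 25 > 0. Violating.
Others bid (4, 4, 6): truth gives 0; bid 6 gives 23 > 0. Violating.
Others bid (4, 4, 24): truth gives 0; bid 24 gives 5 > 0. Violating.
Others bid (4, 6, 4): truth gives 0; bid 6 gives 23 > 0. Violating.
Others bid (4, 4, 29): truth gives 0; no alternative beats it.
Others bid (4, 6, 29): truth gives 0; no alternative beats it.
(Checking all 64 profiles: 27 have a profitable deviation, 37 do not.)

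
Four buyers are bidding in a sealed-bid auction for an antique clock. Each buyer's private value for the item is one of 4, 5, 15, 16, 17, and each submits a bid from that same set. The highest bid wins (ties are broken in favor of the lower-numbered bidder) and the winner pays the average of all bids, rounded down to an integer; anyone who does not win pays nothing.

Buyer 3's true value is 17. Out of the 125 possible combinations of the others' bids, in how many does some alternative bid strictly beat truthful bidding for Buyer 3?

13

Others bid (4, 4, 4): truth gives 10; bid 5 gives 13 > 10. Violating.
Others bid (4, 4, 5): truth gives 10; bid 5 gives 13 > 10. Violating.
Others bid (4, 4, 15): truth gives 7; bid 15 gives 8 > 7. Violating.
Others bid (4, 5, 15): truth gives 7; bid 15 gives 8 > 7. Violating.
Others bid (4, 4, 16): truth gives 7; no alternative beats it.
Others bid (4, 4, 17): truth gives 7; no alternative beats it.
(Checking all 125 profiles: 13 have a profitable deviation, 112 do not.)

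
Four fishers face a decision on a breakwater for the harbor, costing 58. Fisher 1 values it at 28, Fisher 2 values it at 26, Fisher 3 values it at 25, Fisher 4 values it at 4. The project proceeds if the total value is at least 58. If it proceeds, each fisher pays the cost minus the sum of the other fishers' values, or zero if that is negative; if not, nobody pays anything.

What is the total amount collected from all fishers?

4

Total value 83 ≥ cost 58, so it is built.
Fisher 1: others sum to 55; max(0, 58 - 55) = 3.
Fisher 2: others sum to 57; max(0, 58 - 57) = 1.
Fisher 3: others sum to 58; max(0, 58 - 58) = 0.
Fisher 4: others sum to 79; max(0, 58 - 79) = 0.
Total collected = 3 + 1 + 0 + 0 = 4.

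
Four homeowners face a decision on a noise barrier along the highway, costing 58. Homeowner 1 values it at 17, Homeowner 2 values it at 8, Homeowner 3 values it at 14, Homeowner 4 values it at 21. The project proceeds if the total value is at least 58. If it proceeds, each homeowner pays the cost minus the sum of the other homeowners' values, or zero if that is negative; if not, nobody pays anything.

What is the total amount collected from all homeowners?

52

Total value 60 ≥ cost 58, so it is built.
Homeowner 1: others sum to 43; max(0, 58 - 43) = 15.
Homeowner 2: others sum to 52; max(0, 58 - 52) = 6.
Homeowner 3: others sum to 46; max(0, 58 - 46) = 12.
Homeowner 4: others sum to 39; max(0, 58 - 39) = 19.
Total collected = 15 + 6 + 12 + 19 = 52.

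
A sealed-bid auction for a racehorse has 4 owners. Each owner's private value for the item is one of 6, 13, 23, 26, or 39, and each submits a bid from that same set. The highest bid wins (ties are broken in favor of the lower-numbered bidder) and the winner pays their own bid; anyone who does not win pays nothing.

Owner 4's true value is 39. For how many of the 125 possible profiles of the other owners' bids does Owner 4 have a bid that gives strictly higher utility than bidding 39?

Others bid (6, 6, 6): truth gives 0; bid 13 gives 26 > 0. Violating.
Others bid (6, 6, 13): truth gives 0; bid 23 gives 16 > 0. Violating.
Others bid (6, 6, 23): truth gives 0; bid 26 gives 13 > 0. Violating.
Others bid (6, 13, 6): truth gives 0; bid 23 gives 16 > 0. Violating.
Others bid (6, 6, 26): truth gives 0; no alternative beats it.
Others bid (6, 6, 39): truth gives 0; no alternative beats it.
(Checking all 125 profiles: 27 have a profitable deviation, 98 do not.)

27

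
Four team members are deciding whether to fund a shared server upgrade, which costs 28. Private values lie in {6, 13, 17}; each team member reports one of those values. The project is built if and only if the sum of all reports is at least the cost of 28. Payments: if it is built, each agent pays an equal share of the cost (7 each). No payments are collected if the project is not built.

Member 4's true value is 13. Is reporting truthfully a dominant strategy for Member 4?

Check each profile of the others' reports and compare truth against every alternative report.
Others report (6, 6, 6): truth gives 6, best alternative gives 6.
Others report (6, 6, 13): truth gives 6, best alternative gives 6.
Others report (6, 6, 17): truth gives 6, best alternative gives 6.
Others report (6, 13, 6): truth gives 6, best alternative gives 6.
Others report (6, 13, 13): truth gives 6, best alternative gives 6.
Others report (6, 13, 17): truth gives 6, best alternative gives 6.
(Remaining 21 profiles checked similarly; truth is weakly best in each.)
In every case the truthful report is at least as good as any alternative, so it is a dominant strategy.

Yes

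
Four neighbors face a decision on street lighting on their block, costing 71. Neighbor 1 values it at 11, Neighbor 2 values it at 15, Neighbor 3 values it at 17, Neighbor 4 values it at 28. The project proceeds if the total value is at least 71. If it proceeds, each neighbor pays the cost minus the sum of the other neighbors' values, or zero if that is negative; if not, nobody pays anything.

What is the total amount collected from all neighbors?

Total value 71 ≥ cost 71, so it is built.
Neighbor 1: others sum to 60; max(0, 71 - 60) = 11.
Neighbor 2: others sum to 56; max(0, 71 - 56) = 15.
Neighbor 3: others sum to 54; max(0, 71 - 54) = 17.
Neighbor 4: others sum to 43; max(0, 71 - 43) = 28.
Total collected = 11 + 15 + 17 + 28 = 71.

71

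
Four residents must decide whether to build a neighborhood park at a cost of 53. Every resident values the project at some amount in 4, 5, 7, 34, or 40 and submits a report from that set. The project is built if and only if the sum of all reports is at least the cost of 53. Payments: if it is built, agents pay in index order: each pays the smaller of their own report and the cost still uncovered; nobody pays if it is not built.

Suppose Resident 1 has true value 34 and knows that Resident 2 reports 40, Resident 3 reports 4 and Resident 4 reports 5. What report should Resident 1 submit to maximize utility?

4

Report 4: project built, pays 4, utility 34 - 4 = 30.
Report 5: project built, pays 5, utility 34 - 5 = 29.
Report 7: project built, pays 7, utility 34 - 7 = 27.
Report 34: project built, pays 34, utility 34 - 34 = 0.
Report 40: project built, pays 40, utility 34 - 40 = -6.
The best choice is 4 with utility 30.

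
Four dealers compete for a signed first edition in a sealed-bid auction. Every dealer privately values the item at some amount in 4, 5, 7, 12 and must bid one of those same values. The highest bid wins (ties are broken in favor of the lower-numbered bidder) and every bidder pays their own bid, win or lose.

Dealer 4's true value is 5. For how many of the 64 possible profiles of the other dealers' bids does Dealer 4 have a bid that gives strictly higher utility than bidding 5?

63

Others bid (4, 4, 5): truth gives -5; bid 7 gives -2 > -5. Violating.
Others bid (4, 4, 7): truth gives -5; bid 4 gives -4 > -5. Violating.
Others bid (4, 4, 12): truth gives -5; bid 4 gives -4 > -5. Violating.
Others bid (4, 5, 4): truth gives -5; bid 7 gives -2 > -5. Violating.
Others bid (4, 4, 4): truth gives 0; no alternative beats it.
(Checking all 64 profiles: 63 have a profitable deviation, 1 does not.)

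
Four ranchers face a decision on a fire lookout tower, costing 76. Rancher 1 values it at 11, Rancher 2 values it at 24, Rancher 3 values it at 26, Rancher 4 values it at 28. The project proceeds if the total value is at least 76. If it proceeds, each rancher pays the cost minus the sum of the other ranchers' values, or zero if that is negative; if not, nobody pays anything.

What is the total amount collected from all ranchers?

39

Total value 89 ≥ cost 76, so it is built.
Rancher 1: others sum to 78; max(0, 76 - 78) = 0.
Rancher 2: others sum to 65; max(0, 76 - 65) = 11.
Rancher 3: others sum to 63; max(0, 76 - 63) = 13.
Rancher 4: others sum to 61; max(0, 76 - 61) = 15.
Total collected = 0 + 11 + 13 + 15 = 39.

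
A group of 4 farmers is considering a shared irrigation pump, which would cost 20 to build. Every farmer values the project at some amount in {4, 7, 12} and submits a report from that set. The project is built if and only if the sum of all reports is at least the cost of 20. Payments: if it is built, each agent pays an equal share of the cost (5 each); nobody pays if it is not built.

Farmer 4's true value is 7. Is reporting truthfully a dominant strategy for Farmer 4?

No

Consider the case where Farmer 1 reports 4, Farmer 2 reports 4 and Farmer 3 reports 4.
Truthful report 7: project not built, utility 0.
Report 12 instead: project built, pays 5, utility 7 - 5 = 2.
Since 2 > 0, reporting 12 is strictly better here, so truthful reporting is not dominant.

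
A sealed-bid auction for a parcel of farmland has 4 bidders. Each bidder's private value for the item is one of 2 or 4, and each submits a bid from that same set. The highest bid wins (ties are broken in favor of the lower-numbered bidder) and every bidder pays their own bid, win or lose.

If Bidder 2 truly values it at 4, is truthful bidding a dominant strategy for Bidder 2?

No

Consider the case where Bidder 1 bids 4, Bidder 3 bids 2 and Bidder 4 bids 2.
Truthful bid 4: loses but pays 4, utility -4.
Bid 2 instead: loses but pays 2, utility -2.
Since -2 > -4, bidding 2 is strictly better here, so truthful bidding is not dominant.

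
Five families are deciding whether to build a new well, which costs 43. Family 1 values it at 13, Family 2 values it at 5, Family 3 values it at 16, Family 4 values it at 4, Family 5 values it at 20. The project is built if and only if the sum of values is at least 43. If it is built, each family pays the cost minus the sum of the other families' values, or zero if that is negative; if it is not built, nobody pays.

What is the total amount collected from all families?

Total value 58 ≥ cost 43, so it is built.
Family 1: others sum to 45; max(0, 43 - 45) = 0.
Family 2: others sum to 53; max(0, 43 - 53) = 0.
Family 3: others sum to 42; max(0, 43 - 42) = 1.
Family 4: others sum to 54; max(0, 43 - 54) = 0.
Family 5: others sum to 38; max(0, 43 - 38) = 5.
Total collected = 0 + 0 + 1 + 0 + 5 = 6.

6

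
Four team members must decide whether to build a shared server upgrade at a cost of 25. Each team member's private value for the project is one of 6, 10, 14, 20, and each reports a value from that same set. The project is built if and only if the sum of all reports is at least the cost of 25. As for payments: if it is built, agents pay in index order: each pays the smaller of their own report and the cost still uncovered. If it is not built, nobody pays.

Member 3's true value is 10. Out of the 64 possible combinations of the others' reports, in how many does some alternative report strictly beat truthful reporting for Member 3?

11

Others report (6, 6, 10): truth gives 0; report 6 gives 4 > 0. Violating.
Others report (6, 6, 14): truth gives 0; report 6 gives 4 > 0. Violating.
Others report (6, 6, 20): truth gives 0; report 6 gives 4 > 0. Violating.
Others report (6, 10, 6): truth gives 1; report 6 gives 4 > 1. Violating.
Others report (6, 6, 6): truth gives 0; no alternative beats it.
Others report (6, 14, 6): truth gives 5; no alternative beats it.
(Checking all 64 profiles: 11 have a profitable deviation, 53 do not.)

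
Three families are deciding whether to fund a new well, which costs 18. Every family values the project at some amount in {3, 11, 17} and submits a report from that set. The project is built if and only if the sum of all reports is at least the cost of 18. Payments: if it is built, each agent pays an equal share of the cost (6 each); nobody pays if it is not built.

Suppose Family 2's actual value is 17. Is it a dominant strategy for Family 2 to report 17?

Yes

Check each profile of the others' reports and compare truth against every alternative report.
Others report (3, 3): truth gives 11, best alternative gives 0.
Others report (3, 11): truth gives 11, best alternative gives 11.
Others report (3, 17): truth gives 11, best alternative gives 11.
Others report (11, 3): truth gives 11, best alternative gives 11.
Others report (11, 11): truth gives 11, best alternative gives 11.
Others report (11, 17): truth gives 11, best alternative gives 11.
(Remaining 3 profiles checked similarly; truth is weakly best in each.)
In every case the truthful report is at least as good as any alternative, so it is a dominant strategy.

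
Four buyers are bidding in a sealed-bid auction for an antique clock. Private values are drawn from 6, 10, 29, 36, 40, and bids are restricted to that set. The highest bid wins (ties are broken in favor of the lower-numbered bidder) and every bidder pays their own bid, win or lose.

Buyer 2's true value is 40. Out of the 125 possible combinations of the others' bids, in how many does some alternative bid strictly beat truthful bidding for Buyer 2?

73

Others bid (6, 6, 6): truth gives 0; bid 10 gives 30 > 0. Violating.
Others bid (6, 6, 10): truth gives 0; bid 10 gives 30 > 0. Violating.
Others bid (6, 6, 29): truth gives 0; bid 29 gives 11 > 0. Violating.
Others bid (6, 6, 36): truth gives 0; bid 36 gives 4 > 0. Violating.
Others bid (6, 6, 40): truth gives 0; no alternative beats it.
Others bid (6, 10, 40): truth gives 0; no alternative beats it.
(Checking all 125 profiles: 73 have a profitable deviation, 52 do not.)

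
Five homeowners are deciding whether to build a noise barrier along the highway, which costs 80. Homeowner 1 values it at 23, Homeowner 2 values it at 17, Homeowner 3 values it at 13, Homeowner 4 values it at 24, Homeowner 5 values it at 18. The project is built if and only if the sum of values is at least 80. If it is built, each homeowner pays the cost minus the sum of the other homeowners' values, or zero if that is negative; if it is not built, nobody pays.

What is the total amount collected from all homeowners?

Total value 95 ≥ cost 80, so it is built.
Homeowner 1: others sum to 72; max(0, 80 - 72) = 8.
Homeowner 2: others sum to 78; max(0, 80 - 78) = 2.
Homeowner 3: others sum to 82; max(0, 80 - 82) = 0.
Homeowner 4: others sum to 71; max(0, 80 - 71) = 9.
Homeowner 5: others sum to 77; max(0, 80 - 77) = 3.
Total collected = 8 + 2 + 0 + 9 + 3 = 22.

22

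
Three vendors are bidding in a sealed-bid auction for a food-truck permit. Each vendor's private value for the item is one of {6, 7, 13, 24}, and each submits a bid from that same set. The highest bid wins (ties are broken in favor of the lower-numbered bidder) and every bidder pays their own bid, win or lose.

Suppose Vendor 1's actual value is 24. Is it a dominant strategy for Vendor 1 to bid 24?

No

Consider the case where Vendor 2 bids 6 and Vendor 3 bids 6.
Truthful bid 24: wins, pays 24, utility 24 - 24 = 0.
Bid 6 instead: wins, pays 6, utility 24 - 6 = 18.
Since 18 > 0, bidding 6 is strictly better here, so truthful bidding is not dominant.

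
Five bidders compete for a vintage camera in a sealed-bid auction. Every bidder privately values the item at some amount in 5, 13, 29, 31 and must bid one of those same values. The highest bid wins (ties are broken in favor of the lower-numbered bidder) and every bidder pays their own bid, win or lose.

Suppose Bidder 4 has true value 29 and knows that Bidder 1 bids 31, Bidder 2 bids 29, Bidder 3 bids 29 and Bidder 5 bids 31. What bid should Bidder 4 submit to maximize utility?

5

Bid 5: loses but pays 5, utility -5.
Bid 13: loses but pays 13, utility -13.
Bid 29: loses but pays 29, utility -29.
Bid 31: loses but pays 31, utility -31.
The best choice is 5 with utility -5.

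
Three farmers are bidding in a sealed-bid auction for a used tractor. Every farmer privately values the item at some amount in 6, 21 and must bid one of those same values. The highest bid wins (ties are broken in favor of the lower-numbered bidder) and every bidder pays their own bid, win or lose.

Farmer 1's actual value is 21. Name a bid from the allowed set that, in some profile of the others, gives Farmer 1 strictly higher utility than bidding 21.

6

Suppose Farmer 2 bids 6 and Farmer 3 bids 6.
Bid 21: wins, pays 21, utility 21 - 21 = 0.
Bid 6: wins, pays 6, utility 21 - 6 = 15.
So bidding 6 beats truth here (15 > 0).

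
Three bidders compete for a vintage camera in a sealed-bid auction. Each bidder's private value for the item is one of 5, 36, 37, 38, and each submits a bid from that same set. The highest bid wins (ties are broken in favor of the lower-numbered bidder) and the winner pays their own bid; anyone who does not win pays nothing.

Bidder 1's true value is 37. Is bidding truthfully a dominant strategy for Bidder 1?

No

Consider the case where Bidder 2 bids 5 and Bidder 3 bids 5.
Truthful bid 37: wins, pays 37, utility 37 - 37 = 0.
Bid 5 instead: wins, pays 5, utility 37 - 5 = 32.
Since 32 > 0, bidding 5 is strictly better here, so truthful bidding is not dominant.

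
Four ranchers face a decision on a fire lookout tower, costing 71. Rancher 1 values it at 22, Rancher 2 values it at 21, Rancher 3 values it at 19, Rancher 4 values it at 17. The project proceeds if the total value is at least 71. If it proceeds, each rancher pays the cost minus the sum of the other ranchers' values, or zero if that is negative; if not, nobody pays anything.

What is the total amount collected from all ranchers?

47

Total value 79 ≥ cost 71, so it is built.
Rancher 1: others sum to 57; max(0, 71 - 57) = 14.
Rancher 2: others sum to 58; max(0, 71 - 58) = 13.
Rancher 3: others sum to 60; max(0, 71 - 60) = 11.
Rancher 4: others sum to 62; max(0, 71 - 62) = 9.
Total collected = 14 + 13 + 11 + 9 = 47.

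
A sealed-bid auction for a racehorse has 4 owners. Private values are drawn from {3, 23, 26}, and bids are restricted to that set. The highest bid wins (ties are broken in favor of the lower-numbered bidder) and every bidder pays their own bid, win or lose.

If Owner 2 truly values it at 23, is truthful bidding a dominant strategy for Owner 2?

No

Consider the case where Owner 1 bids 3, Owner 3 bids 3 and Owner 4 bids 26.
Truthful bid 23: loses but pays 23, utility -23.
Bid 3 instead: loses but pays 3, utility -3.
Since -3 > -23, bidding 3 is strictly better here, so truthful bidding is not dominant.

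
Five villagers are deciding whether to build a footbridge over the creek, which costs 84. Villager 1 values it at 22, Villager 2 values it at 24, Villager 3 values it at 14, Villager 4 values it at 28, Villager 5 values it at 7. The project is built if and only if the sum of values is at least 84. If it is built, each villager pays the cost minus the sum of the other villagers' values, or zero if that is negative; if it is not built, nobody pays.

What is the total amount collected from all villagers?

Total value 95 ≥ cost 84, so it is built.
Villager 1: others sum to 73; max(0, 84 - 73) = 11.
Villager 2: others sum to 71; max(0, 84 - 71) = 13.
Villager 3: others sum to 81; max(0, 84 - 81) = 3.
Villager 4: others sum to 67; max(0, 84 - 67) = 17.
Villager 5: others sum to 88; max(0, 84 - 88) = 0.
Total collected = 11 + 13 + 3 + 17 + 0 = 44.

44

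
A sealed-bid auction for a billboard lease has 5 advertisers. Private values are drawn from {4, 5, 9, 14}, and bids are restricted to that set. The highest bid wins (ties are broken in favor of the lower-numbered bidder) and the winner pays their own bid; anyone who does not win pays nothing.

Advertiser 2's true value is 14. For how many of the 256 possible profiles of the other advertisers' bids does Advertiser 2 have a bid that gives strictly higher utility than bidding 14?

Others bid (4, 4, 4, 4): truth gives 0; bid 5 gives 9 > 0. Violating.
Others bid (4, 4, 4, 5): truth gives 0; bid 5 gives 9 > 0. Violating.
Others bid (4, 4, 4, 9): truth gives 0; bid 9 gives 5 > 0. Violating.
Others bid (4, 4, 5, 4): truth gives 0; bid 5 gives 9 > 0. Violating.
Others bid (4, 4, 4, 14): truth gives 0; no alternative beats it.
Others bid (4, 4, 5, 14): truth gives 0; no alternative beats it.
(Checking all 256 profiles: 54 have a profitable deviation, 202 do not.)

54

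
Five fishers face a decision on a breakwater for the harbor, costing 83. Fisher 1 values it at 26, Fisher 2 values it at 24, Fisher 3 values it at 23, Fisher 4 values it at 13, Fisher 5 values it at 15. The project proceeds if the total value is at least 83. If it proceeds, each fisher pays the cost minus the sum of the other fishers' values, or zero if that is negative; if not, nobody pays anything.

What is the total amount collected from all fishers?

19

Total value 101 ≥ cost 83, so it is built.
Fisher 1: others sum to 75; max(0, 83 - 75) = 8.
Fisher 2: others sum to 77; max(0, 83 - 77) = 6.
Fisher 3: others sum to 78; max(0, 83 - 78) = 5.
Fisher 4: others sum to 88; max(0, 83 - 88) = 0.
Fisher 5: others sum to 86; max(0, 83 - 86) = 0.
Total collected = 8 + 6 + 5 + 0 + 0 = 19.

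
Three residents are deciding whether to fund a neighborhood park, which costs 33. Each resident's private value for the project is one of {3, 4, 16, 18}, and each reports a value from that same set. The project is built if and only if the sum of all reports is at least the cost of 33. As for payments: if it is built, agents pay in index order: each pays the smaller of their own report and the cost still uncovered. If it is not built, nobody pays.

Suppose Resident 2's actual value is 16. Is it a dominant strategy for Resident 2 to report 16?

Consider the case where Resident 1 reports 16 and Resident 3 reports 16.
Truthful report 16: project built, pays 16, utility 16 - 16 = 0.
Report 3 instead: project built, pays 3, utility 16 - 3 = 13.
Since 13 > 0, reporting 3 is strictly better here, so truthful reporting is not dominant.

No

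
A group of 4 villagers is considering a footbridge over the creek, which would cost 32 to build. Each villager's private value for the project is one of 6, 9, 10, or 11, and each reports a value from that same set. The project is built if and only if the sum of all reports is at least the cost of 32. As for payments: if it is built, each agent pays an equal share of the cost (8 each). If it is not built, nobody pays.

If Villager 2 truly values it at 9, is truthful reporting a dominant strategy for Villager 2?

No

Consider the case where Villager 1 reports 6, Villager 3 reports 6 and Villager 4 reports 9.
Truthful report 9: project not built, utility 0.
Report 11 instead: project built, pays 8, utility 9 - 8 = 1.
Since 1 > 0, reporting 11 is strictly better here, so truthful reporting is not dominant.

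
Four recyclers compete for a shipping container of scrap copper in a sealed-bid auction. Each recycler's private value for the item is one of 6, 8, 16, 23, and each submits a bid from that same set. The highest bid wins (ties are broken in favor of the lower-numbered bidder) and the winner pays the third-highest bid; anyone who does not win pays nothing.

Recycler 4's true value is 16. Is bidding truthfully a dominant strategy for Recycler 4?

Consider the case where Recycler 1 bids 6, Recycler 2 bids 6 and Recycler 3 bids 16.
Truthful bid 16: loses, pays 0, utility 0.
Bid 23 instead: wins, pays 6, utility 16 - 6 = 10.
Since 10 > 0, bidding 23 is strictly better here, so truthful bidding is not dominant.

No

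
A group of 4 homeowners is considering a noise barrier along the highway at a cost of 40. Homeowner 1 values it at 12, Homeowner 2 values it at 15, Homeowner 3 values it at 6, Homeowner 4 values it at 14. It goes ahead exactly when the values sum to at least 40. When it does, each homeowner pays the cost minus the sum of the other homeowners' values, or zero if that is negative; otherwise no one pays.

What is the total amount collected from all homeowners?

20

Total value 47 ≥ cost 40, so it is built.
Homeowner 1: others sum to 35; max(0, 40 - 35) = 5.
Homeowner 2: others sum to 32; max(0, 40 - 32) = 8.
Homeowner 3: others sum to 41; max(0, 40 - 41) = 0.
Homeowner 4: others sum to 33; max(0, 40 - 33) = 7.
Total collected = 5 + 8 + 0 + 7 = 20.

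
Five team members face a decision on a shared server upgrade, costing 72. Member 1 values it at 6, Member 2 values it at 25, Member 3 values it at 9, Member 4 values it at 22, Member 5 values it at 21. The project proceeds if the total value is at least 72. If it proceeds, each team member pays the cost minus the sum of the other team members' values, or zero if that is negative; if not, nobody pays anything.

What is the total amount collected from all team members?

35

Total value 83 ≥ cost 72, so it is built.
Member 1: others sum to 77; max(0, 72 - 77) = 0.
Member 2: others sum to 58; max(0, 72 - 58) = 14.
Member 3: others sum to 74; max(0, 72 - 74) = 0.
Member 4: others sum to 61; max(0, 72 - 61) = 11.
Member 5: others sum to 62; max(0, 72 - 62) = 10.
Total collected = 0 + 14 + 0 + 11 + 10 = 35.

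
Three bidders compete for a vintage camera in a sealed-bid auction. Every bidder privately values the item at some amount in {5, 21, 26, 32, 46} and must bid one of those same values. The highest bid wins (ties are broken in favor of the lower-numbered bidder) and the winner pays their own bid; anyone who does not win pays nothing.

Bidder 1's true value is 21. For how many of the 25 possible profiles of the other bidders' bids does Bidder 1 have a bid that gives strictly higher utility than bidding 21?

Others bid (5, 5): truth gives 0; bid 5 gives 16 > 0. Violating.
Others bid (5, 21): truth gives 0; no alternative beats it.
Others bid (5, 26): truth gives 0; no alternative beats it.
(Checking all 25 profiles: 1 has a profitable deviation, 24 do not.)

1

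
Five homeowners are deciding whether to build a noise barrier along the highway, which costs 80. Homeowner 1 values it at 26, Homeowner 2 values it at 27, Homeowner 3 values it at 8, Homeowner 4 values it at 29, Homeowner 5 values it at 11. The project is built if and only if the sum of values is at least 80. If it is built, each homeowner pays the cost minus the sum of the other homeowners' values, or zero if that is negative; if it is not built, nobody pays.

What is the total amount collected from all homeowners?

19

Total value 101 ≥ cost 80, so it is built.
Homeowner 1: others sum to 75; max(0, 80 - 75) = 5.
Homeowner 2: others sum to 74; max(0, 80 - 74) = 6.
Homeowner 3: others sum to 93; max(0, 80 - 93) = 0.
Homeowner 4: others sum to 72; max(0, 80 - 72) = 8.
Homeowner 5: others sum to 90; max(0, 80 - 90) = 0.
Total collected = 5 + 6 + 0 + 8 + 0 = 19.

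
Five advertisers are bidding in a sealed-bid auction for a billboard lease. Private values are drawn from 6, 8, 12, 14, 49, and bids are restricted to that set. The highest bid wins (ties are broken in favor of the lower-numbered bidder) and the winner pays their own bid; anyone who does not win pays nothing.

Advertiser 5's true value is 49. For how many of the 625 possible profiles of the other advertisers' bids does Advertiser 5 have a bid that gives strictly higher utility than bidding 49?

Others bid (6, 6, 6, 6): truth gives 0; bid 8 gives 41 > 0. Violating.
Others bid (6, 6, 6, 8): truth gives 0; bid 12 gives 37 > 0. Violating.
Others bid (6, 6, 6, 12): truth gives 0; bid 14 gives 35 > 0. Violating.
Others bid (6, 6, 8, 6): truth gives 0; bid 12 gives 37 > 0. Violating.
Others bid (6, 6, 6, 14): truth gives 0; no alternative beats it.
Others bid (6, 6, 6, 49): truth gives 0; no alternative beats it.
(Checking all 625 profiles: 81 have a profitable deviation, 544 do not.)

81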